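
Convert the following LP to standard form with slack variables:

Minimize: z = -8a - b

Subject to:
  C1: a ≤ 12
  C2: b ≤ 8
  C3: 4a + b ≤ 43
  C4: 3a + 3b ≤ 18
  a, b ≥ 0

min z = -8a - b

s.t.
  a + s1 = 12
  b + s2 = 8
  4a + b + s3 = 43
  3a + 3b + s4 = 18
  a, b, s1, s2, s3, s4 ≥ 0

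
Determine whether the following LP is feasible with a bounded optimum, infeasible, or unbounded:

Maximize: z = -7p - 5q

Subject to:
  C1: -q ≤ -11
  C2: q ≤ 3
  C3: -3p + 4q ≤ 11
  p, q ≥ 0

Infeasible (no feasible solution exists)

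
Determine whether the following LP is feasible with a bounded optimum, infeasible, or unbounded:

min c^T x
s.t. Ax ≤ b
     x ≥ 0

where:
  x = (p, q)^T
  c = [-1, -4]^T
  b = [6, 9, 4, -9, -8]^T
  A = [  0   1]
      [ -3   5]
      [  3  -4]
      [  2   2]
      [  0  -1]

Infeasible (no feasible solution exists)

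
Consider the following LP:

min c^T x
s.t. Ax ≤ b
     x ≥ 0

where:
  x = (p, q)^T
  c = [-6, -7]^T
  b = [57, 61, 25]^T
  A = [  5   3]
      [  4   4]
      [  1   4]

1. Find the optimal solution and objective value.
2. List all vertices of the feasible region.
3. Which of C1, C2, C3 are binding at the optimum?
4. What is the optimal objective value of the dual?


1. p = 9, q = 4, z = -82
2. (0, 0), (11.4, 0), (9, 4), (0, 6.25)
3. C1, C3
4. -82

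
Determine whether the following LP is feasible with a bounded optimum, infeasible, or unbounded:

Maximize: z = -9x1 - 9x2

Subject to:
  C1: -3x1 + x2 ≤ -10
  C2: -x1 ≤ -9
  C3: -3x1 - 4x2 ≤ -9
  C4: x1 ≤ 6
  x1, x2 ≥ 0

Infeasible (no feasible solution exists)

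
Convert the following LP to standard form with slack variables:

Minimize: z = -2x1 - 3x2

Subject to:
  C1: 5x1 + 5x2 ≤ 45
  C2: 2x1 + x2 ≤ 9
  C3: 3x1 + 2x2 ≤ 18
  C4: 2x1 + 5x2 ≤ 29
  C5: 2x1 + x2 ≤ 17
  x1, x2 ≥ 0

min z = -2x1 - 3x2

s.t.
  5x1 + 5x2 + s1 = 45
  2x1 + x2 + s2 = 9
  3x1 + 2x2 + s3 = 18
  2x1 + 5x2 + s4 = 29
  2x1 + x2 + s5 = 17
  x1, x2, s1, s2, s3, s4, s5 ≥ 0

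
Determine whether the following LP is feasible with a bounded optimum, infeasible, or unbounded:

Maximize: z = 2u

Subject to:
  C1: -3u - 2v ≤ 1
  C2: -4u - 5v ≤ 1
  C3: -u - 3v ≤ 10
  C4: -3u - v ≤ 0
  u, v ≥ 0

Unbounded (objective can increase without bound)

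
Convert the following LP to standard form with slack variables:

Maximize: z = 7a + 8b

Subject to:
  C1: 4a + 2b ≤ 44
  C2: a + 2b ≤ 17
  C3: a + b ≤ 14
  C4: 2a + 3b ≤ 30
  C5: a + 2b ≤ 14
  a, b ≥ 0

max z = 7a + 8b

s.t.
  4a + 2b + s1 = 44
  a + 2b + s2 = 17
  a + b + s3 = 14
  2a + 3b + s4 = 30
  a + 2b + s5 = 14
  a, b, s1, s2, s3, s4, s5 ≥ 0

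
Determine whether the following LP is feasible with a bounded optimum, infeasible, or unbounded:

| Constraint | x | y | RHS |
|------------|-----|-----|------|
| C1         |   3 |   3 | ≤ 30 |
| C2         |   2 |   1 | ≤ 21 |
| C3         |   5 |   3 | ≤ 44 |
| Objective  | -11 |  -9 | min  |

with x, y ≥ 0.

Feasible with a bounded optimal solution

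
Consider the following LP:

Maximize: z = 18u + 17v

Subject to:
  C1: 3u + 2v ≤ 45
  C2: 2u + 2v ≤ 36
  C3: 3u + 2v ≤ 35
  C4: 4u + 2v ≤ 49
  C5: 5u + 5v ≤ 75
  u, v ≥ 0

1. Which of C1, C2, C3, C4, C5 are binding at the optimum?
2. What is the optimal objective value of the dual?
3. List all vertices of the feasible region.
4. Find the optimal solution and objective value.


1. C3, C5
2. 260
3. (0, 0), (11.67, 0), (5, 10), (0, 15)
4. u = 5, v = 10, z = 260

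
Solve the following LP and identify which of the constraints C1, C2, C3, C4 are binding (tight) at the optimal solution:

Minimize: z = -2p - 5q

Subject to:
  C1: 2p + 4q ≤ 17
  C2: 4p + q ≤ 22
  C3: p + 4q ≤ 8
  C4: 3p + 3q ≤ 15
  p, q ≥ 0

At p = 4, q = 1, compute slack b - a·x for each constraint:
  C1: 17 − 12 = 5  (slack)
  C2: 22 − 17 = 5  (slack)
  C3: 8 − 8 = 0  (binding)
  C4: 15 − 15 = 0  (binding)

Optimal: p = 4, q = 1
Binding: C3, C4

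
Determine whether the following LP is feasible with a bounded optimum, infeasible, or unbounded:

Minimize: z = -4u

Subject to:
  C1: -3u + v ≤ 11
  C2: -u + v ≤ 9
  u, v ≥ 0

Unbounded (objective can decrease without bound)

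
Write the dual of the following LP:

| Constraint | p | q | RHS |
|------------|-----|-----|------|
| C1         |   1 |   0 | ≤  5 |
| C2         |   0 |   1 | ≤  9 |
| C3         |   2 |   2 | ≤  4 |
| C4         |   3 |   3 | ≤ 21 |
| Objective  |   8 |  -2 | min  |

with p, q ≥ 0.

Primal min cᵀx s.t. Ax ≤ b, x ≥ 0  →  Dual max −bᵀy s.t. Aᵀy ≥ −c, y ≥ 0.

Maximize: z = -5y1 - 9y2 - 4y3 - 21y4

Subject to:
  y1 + 2y3 + 3y4 ≥ -8
  y2 + 2y3 + 3y4 ≥ 2
  y1, y2, y3, y4 ≥ 0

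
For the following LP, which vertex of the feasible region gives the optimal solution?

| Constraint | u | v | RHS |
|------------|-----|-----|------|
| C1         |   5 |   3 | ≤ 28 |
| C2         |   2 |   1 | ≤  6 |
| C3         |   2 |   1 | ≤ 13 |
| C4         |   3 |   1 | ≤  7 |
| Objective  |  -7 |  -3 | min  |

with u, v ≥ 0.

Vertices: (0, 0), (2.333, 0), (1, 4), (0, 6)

Evaluate the objective at each vertex of the feasible region:
  z(0, 0) = 0
  z(2.333, 0) = -16.33
  z(1, 4) = -19  ←
  z(0, 6) = -18
The minimum is at u = 1, v = 4.

(1, 4)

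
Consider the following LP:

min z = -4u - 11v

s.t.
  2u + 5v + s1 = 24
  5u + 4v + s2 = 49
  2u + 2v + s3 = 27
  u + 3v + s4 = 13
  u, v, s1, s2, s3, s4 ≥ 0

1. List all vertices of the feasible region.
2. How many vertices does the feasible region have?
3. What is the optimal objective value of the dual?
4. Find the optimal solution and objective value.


1. (0, 0), (9.8, 0), (8.765, 1.294), (7, 2), (0, 4.333)
2. 5
3. -50
4. u = 7, v = 2, z = -50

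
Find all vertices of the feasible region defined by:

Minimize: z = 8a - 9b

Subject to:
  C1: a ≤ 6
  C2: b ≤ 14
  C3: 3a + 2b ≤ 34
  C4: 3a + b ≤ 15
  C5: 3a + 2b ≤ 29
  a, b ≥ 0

(0, 0), (5, 0), (0.3333, 14), (0, 14)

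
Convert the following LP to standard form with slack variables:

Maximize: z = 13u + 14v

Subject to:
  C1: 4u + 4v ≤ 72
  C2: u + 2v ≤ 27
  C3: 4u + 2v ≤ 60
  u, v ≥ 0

max z = 13u + 14v

s.t.
  4u + 4v + s1 = 72
  u + 2v + s2 = 27
  4u + 2v + s3 = 60
  u, v, s1, s2, s3 ≥ 0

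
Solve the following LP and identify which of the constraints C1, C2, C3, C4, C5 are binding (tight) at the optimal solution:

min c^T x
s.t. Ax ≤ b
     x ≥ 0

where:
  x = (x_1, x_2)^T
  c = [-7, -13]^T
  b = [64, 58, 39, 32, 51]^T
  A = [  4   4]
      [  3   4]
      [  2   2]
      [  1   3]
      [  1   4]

At x_1 = 8, x_2 = 8, compute slack b - a·x for each constraint:
  C1: 64 − 64 = 0  (binding)
  C2: 58 − 56 = 2  (slack)
  C3: 39 − 32 = 7  (slack)
  C4: 32 − 32 = 0  (binding)
  C5: 51 − 40 = 11  (slack)

Optimal: x_1 = 8, x_2 = 8
Binding: C1, C4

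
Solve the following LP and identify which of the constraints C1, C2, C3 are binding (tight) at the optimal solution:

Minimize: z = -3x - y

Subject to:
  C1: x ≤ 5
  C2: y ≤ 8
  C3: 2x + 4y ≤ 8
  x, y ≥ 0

At x = 4, y = 0, compute slack b - a·x for each constraint:
  C1: 5 − 4 = 1  (slack)
  C2: 8 − 0 = 8  (slack)
  C3: 8 − 8 = 0  (binding)

Optimal: x = 4, y = 0
Binding: C3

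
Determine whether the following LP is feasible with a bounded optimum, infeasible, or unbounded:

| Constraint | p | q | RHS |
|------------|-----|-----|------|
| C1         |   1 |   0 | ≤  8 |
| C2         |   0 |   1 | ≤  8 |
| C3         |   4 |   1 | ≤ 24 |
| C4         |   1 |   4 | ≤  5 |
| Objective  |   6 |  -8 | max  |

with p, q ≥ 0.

Feasible with a bounded optimal solution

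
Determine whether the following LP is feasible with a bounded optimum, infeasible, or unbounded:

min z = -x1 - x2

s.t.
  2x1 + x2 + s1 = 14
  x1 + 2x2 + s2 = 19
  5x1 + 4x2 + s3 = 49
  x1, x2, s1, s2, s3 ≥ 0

Feasible with a bounded optimal solution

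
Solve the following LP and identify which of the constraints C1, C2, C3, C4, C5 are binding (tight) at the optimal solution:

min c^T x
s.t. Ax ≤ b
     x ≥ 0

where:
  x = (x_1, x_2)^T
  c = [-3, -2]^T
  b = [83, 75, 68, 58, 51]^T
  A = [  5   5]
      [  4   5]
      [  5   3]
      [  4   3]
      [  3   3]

At x_1 = 10, x_2 = 6, compute slack b - a·x for each constraint:
  C1: 83 − 80 = 3  (slack)
  C2: 75 − 70 = 5  (slack)
  C3: 68 − 68 = 0  (binding)
  C4: 58 − 58 = 0  (binding)
  C5: 51 − 48 = 3  (slack)

Optimal: x_1 = 10, x_2 = 6
Binding: C3, C4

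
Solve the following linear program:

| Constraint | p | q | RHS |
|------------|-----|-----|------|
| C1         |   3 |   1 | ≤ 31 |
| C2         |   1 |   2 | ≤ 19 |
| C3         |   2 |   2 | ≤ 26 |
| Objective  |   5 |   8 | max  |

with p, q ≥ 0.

Evaluate the objective at each vertex of the feasible region:
  z(0, 0) = 0
  z(10.33, 0) = 51.67
  z(9, 4) = 77
  z(7, 6) = 83  ←
  z(0, 9.5) = 76
The maximum is at p = 7, q = 6.

p = 7, q = 6, z = 83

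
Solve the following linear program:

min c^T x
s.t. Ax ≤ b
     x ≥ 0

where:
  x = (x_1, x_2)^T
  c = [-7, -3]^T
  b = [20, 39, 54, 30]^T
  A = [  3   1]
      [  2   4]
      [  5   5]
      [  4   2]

Evaluate the objective at each vertex of the feasible region:
  z(0, 0) = 0
  z(6.667, 0) = -46.67
  z(5, 5) = -50  ←
  z(4.2, 6.6) = -49.2
  z(2.1, 8.7) = -40.8
  z(0, 9.75) = -29.25
The minimum is at x_1 = 5, x_2 = 5.

x_1 = 5, x_2 = 5, z = -50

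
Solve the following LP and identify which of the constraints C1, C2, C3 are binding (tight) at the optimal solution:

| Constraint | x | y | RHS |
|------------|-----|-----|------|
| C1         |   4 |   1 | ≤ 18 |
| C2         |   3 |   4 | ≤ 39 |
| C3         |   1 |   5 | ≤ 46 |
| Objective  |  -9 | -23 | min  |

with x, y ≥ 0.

At x = 1, y = 9, compute slack b - a·x for each constraint:
  C1: 18 − 13 = 5  (slack)
  C2: 39 − 39 = 0  (binding)
  C3: 46 − 46 = 0  (binding)

Optimal: x = 1, y = 9
Binding: C2, C3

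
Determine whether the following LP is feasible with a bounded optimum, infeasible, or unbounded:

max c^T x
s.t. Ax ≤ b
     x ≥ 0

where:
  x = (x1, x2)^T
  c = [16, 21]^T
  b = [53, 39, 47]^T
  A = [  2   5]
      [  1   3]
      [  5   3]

Feasible with a bounded optimal solution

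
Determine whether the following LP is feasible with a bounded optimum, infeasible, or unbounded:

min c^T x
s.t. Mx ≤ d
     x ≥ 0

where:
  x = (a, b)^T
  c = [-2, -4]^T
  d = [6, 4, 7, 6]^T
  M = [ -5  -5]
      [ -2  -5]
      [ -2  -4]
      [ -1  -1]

Unbounded (objective can decrease without bound)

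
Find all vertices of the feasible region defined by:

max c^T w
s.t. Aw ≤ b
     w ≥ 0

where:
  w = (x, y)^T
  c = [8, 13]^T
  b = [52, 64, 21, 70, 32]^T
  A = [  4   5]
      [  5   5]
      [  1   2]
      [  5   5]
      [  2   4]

(0, 0), (12.8, 0), (12, 0.8), (8, 4), (0, 8)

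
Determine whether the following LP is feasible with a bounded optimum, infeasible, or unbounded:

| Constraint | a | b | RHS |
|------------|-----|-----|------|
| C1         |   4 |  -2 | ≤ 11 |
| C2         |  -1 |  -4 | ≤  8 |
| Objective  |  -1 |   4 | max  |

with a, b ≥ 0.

Unbounded (objective can increase without bound)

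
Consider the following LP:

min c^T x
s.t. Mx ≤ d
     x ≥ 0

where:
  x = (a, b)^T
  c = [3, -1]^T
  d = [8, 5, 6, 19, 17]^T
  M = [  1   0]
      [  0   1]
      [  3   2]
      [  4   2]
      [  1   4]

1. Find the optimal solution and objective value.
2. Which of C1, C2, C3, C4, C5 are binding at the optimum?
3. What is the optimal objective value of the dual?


1. a = 0, b = 3, z = -3
2. C3
3. -3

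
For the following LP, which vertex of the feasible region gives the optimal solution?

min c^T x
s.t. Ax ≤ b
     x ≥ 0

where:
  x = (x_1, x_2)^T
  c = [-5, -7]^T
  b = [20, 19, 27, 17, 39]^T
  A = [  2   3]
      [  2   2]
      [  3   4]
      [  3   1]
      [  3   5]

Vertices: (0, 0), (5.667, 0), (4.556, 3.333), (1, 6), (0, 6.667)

Evaluate the objective at each vertex of the feasible region:
  z(0, 0) = 0
  z(5.667, 0) = -28.33
  z(4.556, 3.333) = -46.11
  z(1, 6) = -47  ←
  z(0, 6.667) = -46.67
The minimum is at x_1 = 1, x_2 = 6.

(1, 6)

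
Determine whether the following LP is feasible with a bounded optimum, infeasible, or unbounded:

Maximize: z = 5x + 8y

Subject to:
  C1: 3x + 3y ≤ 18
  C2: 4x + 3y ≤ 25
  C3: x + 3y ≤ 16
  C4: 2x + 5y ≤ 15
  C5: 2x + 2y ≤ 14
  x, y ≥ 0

Feasible with a bounded optimal solution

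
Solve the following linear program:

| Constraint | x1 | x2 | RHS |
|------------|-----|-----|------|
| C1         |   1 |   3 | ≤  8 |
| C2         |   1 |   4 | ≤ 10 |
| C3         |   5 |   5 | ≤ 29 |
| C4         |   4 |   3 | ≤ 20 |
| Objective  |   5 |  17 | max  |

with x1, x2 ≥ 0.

Evaluate the objective at each vertex of the feasible region:
  z(0, 0) = 0
  z(5, 0) = 25
  z(4, 1.333) = 42.67
  z(2, 2) = 44  ←
  z(0, 2.5) = 42.5
The maximum is at x1 = 2, x2 = 2.

x1 = 2, x2 = 2, z = 44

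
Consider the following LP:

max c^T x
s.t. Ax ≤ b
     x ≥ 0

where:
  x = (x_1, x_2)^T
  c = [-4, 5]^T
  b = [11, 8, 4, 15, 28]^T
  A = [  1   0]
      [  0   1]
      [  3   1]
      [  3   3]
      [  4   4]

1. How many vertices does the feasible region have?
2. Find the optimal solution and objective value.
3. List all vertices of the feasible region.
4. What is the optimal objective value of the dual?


1. 3
2. x_1 = 0, x_2 = 4, z = 20
3. (0, 0), (1.333, 0), (0, 4)
4. 20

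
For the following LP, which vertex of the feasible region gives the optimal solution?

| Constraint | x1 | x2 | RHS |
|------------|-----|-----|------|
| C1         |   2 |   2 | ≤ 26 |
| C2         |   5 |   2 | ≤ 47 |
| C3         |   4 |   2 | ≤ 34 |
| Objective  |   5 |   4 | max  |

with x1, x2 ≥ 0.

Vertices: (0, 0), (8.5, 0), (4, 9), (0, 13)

Evaluate the objective at each vertex of the feasible region:
  z(0, 0) = 0
  z(8.5, 0) = 42.5
  z(4, 9) = 56  ←
  z(0, 13) = 52
The maximum is at x1 = 4, x2 = 9.

(4, 9)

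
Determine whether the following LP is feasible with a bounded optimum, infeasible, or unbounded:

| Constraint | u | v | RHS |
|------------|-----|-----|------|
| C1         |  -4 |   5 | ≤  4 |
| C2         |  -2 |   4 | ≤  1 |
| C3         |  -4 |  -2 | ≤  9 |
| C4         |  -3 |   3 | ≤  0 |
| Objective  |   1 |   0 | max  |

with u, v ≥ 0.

Unbounded (objective can increase without bound)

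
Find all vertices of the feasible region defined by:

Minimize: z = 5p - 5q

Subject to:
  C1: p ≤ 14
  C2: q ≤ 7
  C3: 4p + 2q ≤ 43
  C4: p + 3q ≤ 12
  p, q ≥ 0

(0, 0), (10.75, 0), (10.5, 0.5), (0, 4)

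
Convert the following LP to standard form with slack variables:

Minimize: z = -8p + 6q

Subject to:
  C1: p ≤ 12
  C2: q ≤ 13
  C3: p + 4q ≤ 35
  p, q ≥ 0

min z = -8p + 6q

s.t.
  p + s1 = 12
  q + s2 = 13
  p + 4q + s3 = 35
  p, q, s1, s2, s3 ≥ 0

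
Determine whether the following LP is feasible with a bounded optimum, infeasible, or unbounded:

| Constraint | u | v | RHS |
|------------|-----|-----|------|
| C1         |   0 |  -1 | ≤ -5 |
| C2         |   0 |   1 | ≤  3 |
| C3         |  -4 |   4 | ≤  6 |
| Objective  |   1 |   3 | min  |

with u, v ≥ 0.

Infeasible (no feasible solution exists)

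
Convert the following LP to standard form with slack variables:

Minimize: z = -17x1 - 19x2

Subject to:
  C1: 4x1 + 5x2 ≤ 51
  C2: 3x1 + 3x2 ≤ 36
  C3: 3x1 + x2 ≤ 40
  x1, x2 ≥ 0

min z = -17x1 - 19x2

s.t.
  4x1 + 5x2 + s1 = 51
  3x1 + 3x2 + s2 = 36
  3x1 + x2 + s3 = 40
  x1, x2, s1, s2, s3 ≥ 0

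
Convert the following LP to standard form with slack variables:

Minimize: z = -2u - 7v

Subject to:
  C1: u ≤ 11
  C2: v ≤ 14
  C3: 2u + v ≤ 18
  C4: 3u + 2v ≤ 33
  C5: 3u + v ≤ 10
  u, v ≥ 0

min z = -2u - 7v

s.t.
  u + s1 = 11
  v + s2 = 14
  2u + v + s3 = 18
  3u + 2v + s4 = 33
  3u + v + s5 = 10
  u, v, s1, s2, s3, s4, s5 ≥ 0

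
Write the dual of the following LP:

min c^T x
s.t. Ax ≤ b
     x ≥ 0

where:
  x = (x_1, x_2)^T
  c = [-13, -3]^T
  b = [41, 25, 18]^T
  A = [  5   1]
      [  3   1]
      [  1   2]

Primal min cᵀx s.t. Ax ≤ b, x ≥ 0  →  Dual max −bᵀy s.t. Aᵀy ≥ −c, y ≥ 0.

Maximize: z = -41y1 - 25y2 - 18y3

Subject to:
  5y1 + 3y2 + y3 ≥ 13
  y1 + y2 + 2y3 ≥ 3
  y1, y2, y3 ≥ 0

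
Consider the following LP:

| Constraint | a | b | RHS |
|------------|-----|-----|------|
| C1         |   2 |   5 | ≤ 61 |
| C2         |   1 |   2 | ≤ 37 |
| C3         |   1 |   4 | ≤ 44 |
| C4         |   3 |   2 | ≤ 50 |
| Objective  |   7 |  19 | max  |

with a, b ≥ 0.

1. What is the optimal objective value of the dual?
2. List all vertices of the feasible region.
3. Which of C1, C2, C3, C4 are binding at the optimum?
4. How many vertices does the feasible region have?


1. 227
2. (0, 0), (16.67, 0), (11.64, 7.545), (8, 9), (0, 11)
3. C1, C3
4. 5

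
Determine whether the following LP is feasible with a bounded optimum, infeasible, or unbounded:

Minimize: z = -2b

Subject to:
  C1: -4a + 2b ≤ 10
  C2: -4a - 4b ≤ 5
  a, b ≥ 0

Unbounded (objective can decrease without bound)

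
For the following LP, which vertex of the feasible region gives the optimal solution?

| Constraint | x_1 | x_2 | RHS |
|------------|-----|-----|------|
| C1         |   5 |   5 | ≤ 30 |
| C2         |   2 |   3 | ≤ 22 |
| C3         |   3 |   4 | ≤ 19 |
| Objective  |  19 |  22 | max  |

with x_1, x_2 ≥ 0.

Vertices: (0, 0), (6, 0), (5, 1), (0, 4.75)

Evaluate the objective at each vertex of the feasible region:
  z(0, 0) = 0
  z(6, 0) = 114
  z(5, 1) = 117  ←
  z(0, 4.75) = 104.5
The maximum is at x_1 = 5, x_2 = 1.

(5, 1)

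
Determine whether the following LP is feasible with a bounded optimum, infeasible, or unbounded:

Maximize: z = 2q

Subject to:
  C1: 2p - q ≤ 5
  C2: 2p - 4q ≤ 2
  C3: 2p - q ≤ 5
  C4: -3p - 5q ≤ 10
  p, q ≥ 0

Unbounded (objective can increase without bound)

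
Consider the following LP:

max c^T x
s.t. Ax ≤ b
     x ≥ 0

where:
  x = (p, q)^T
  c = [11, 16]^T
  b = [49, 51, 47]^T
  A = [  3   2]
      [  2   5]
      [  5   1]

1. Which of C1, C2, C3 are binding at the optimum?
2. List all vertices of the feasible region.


1. C2, C3
2. (0, 0), (9.4, 0), (8, 7), (0, 10.2)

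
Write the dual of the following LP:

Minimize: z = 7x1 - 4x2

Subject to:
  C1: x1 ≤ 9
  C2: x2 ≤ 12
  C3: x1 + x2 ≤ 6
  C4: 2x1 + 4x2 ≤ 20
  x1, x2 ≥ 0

Primal min cᵀx s.t. Ax ≤ b, x ≥ 0  →  Dual max −bᵀy s.t. Aᵀy ≥ −c, y ≥ 0.

Maximize: z = -9y1 - 12y2 - 6y3 - 20y4

Subject to:
  y1 + y3 + 2y4 ≥ -7
  y2 + y3 + 4y4 ≥ 4
  y1, y2, y3, y4 ≥ 0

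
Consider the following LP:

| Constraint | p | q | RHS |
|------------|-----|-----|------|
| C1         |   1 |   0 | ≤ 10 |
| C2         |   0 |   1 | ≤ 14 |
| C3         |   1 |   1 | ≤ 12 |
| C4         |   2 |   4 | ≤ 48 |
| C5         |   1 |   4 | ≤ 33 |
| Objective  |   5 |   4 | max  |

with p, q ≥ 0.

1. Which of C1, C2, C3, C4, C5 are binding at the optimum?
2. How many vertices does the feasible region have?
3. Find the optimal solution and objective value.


1. C1, C3
2. 5
3. p = 10, q = 2, z = 58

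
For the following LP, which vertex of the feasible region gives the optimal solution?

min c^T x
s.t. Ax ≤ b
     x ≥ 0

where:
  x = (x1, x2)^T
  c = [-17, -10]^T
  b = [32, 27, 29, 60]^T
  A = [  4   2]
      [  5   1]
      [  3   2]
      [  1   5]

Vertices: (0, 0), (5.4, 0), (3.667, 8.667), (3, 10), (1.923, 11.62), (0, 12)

Evaluate the objective at each vertex of the feasible region:
  z(0, 0) = 0
  z(5.4, 0) = -91.8
  z(3.667, 8.667) = -149
  z(3, 10) = -151  ←
  z(1.923, 11.62) = -148.8
  z(0, 12) = -120
The minimum is at x1 = 3, x2 = 10.

(3, 10)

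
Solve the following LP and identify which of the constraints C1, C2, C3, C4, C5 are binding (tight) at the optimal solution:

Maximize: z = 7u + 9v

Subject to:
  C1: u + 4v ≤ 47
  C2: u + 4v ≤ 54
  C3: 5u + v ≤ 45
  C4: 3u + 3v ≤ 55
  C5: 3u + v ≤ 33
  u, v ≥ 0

At u = 7, v = 10, compute slack b - a·x for each constraint:
  C1: 47 − 47 = 0  (binding)
  C2: 54 − 47 = 7  (slack)
  C3: 45 − 45 = 0  (binding)
  C4: 55 − 51 = 4  (slack)
  C5: 33 − 31 = 2  (slack)

Optimal: u = 7, v = 10
Binding: C1, C3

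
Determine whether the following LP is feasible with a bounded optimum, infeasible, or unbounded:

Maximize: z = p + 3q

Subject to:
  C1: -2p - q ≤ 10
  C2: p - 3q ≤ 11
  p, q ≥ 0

Unbounded (objective can increase without bound)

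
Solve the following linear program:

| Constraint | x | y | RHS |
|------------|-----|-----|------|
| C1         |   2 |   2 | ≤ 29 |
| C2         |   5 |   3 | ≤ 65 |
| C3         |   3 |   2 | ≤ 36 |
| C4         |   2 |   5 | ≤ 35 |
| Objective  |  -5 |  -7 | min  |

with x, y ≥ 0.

Evaluate the objective at each vertex of the feasible region:
  z(0, 0) = 0
  z(12, 0) = -60
  z(10, 3) = -71  ←
  z(0, 7) = -49
The minimum is at x = 10, y = 3.

x = 10, y = 3, z = -71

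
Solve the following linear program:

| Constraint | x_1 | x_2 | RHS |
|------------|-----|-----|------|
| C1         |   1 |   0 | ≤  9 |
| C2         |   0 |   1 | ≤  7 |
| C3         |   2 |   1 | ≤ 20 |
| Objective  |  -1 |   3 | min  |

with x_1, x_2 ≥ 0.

Evaluate the objective at each vertex of the feasible region:
  z(0, 0) = 0
  z(9, 0) = -9  ←
  z(9, 2) = -3
  z(6.5, 7) = 14.5
  z(0, 7) = 21
The minimum is at x_1 = 9, x_2 = 0.

x_1 = 9, x_2 = 0, z = -9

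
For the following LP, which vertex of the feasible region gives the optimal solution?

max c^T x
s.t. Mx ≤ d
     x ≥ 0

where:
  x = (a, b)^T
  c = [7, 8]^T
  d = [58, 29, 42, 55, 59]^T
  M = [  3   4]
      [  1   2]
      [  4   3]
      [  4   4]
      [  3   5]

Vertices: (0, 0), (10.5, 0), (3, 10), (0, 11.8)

Evaluate the objective at each vertex of the feasible region:
  z(0, 0) = 0
  z(10.5, 0) = 73.5
  z(3, 10) = 101  ←
  z(0, 11.8) = 94.4
The maximum is at a = 3, b = 10.

(3, 10)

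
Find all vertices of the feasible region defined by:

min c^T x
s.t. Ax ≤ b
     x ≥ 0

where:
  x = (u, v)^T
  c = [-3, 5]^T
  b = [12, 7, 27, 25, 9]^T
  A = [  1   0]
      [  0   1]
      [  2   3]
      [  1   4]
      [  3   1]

(0, 0), (3, 0), (1, 6), (0, 6.25)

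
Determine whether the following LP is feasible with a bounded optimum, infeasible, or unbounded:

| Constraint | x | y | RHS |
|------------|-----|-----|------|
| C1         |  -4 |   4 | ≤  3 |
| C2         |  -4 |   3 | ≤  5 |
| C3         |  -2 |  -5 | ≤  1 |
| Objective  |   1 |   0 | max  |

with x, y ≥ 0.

Unbounded (objective can increase without bound)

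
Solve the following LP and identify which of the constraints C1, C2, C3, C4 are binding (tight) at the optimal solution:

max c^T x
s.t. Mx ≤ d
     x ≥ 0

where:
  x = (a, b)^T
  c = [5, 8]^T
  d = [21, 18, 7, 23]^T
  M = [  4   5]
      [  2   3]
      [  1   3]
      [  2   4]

At a = 4, b = 1, compute slack b - a·x for each constraint:
  C1: 21 − 21 = 0  (binding)
  C2: 18 − 11 = 7  (slack)
  C3: 7 − 7 = 0  (binding)
  C4: 23 − 12 = 11  (slack)

Optimal: a = 4, b = 1
Binding: C1, C3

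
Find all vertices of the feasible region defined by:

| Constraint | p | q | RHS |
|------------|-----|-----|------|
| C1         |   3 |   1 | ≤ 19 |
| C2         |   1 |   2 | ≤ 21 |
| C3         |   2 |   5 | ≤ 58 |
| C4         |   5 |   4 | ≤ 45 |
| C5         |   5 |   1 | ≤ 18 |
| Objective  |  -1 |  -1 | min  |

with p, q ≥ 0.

(0, 0), (3.6, 0), (1.8, 9), (1, 10), (0, 10.5)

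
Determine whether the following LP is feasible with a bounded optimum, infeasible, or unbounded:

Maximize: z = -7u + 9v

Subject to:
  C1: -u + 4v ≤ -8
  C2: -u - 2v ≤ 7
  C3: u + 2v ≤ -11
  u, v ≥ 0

Infeasible (no feasible solution exists)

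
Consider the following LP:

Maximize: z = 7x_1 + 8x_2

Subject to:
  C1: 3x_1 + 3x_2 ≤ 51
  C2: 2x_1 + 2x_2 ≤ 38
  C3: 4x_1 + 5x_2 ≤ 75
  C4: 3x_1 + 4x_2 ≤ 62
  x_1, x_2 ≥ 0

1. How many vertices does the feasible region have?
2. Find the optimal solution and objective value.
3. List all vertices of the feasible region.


1. 4
2. x_1 = 10, x_2 = 7, z = 126
3. (0, 0), (17, 0), (10, 7), (0, 15)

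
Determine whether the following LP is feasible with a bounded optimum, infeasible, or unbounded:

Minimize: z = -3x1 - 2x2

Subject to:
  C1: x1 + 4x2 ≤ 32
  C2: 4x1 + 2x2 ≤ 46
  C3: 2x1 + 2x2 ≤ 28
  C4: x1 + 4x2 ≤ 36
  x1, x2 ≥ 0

Feasible with a bounded optimal solution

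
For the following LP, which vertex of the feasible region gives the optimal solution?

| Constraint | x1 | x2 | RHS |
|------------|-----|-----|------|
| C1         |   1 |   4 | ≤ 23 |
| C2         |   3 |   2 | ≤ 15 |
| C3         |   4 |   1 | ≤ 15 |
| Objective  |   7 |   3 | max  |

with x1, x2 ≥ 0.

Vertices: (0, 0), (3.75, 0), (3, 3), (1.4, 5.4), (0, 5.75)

Evaluate the objective at each vertex of the feasible region:
  z(0, 0) = 0
  z(3.75, 0) = 26.25
  z(3, 3) = 30  ←
  z(1.4, 5.4) = 26
  z(0, 5.75) = 17.25
The maximum is at x1 = 3, x2 = 3.

(3, 3)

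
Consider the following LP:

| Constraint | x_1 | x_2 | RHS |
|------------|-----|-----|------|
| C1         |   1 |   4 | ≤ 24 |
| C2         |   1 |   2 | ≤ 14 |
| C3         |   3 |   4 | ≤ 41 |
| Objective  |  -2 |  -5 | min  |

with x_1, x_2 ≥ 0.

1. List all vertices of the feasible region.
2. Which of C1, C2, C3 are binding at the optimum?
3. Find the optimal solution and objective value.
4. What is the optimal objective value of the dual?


1. (0, 0), (13.67, 0), (13, 0.5), (4, 5), (0, 6)
2. C1, C2
3. x_1 = 4, x_2 = 5, z = -33
4. -33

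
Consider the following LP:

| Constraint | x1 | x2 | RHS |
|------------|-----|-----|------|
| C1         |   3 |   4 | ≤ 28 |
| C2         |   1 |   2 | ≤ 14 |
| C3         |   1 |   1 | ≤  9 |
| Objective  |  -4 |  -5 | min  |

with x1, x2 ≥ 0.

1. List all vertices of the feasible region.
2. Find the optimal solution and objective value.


1. (0, 0), (9, 0), (8, 1), (0, 7)
2. x1 = 8, x2 = 1, z = -37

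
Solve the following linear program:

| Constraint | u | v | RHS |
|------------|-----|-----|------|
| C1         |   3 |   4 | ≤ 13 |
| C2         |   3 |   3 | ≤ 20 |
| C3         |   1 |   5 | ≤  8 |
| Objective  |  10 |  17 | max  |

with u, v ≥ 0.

Evaluate the objective at each vertex of the feasible region:
  z(0, 0) = 0
  z(4.333, 0) = 43.33
  z(3, 1) = 47  ←
  z(0, 1.6) = 27.2
The maximum is at u = 3, v = 1.

u = 3, v = 1, z = 47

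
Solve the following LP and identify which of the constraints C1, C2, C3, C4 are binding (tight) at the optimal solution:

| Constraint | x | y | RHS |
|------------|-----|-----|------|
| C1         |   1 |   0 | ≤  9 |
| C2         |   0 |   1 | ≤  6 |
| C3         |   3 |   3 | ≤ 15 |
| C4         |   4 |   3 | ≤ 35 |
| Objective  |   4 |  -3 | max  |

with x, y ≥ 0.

At x = 5, y = 0, compute slack b - a·x for each constraint:
  C1: 9 − 5 = 4  (slack)
  C2: 6 − 0 = 6  (slack)
  C3: 15 − 15 = 0  (binding)
  C4: 35 − 20 = 15  (slack)

Optimal: x = 5, y = 0
Binding: C3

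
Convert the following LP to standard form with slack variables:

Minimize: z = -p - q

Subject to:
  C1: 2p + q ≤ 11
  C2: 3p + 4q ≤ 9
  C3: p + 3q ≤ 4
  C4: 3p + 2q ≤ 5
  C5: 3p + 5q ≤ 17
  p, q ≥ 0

min z = -p - q

s.t.
  2p + q + s1 = 11
  3p + 4q + s2 = 9
  p + 3q + s3 = 4
  3p + 2q + s4 = 5
  3p + 5q + s5 = 17
  p, q, s1, s2, s3, s4, s5 ≥ 0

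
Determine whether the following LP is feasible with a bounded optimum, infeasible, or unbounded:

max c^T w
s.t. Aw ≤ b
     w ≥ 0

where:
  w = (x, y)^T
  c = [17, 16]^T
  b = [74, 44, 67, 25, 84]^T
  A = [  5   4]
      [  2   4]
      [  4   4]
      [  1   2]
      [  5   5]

Feasible with a bounded optimal solution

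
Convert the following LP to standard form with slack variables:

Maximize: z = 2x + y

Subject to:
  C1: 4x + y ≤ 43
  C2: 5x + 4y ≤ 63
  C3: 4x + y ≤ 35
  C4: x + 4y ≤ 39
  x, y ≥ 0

max z = 2x + y

s.t.
  4x + y + s1 = 43
  5x + 4y + s2 = 63
  4x + y + s3 = 35
  x + 4y + s4 = 39
  x, y, s1, s2, s3, s4 ≥ 0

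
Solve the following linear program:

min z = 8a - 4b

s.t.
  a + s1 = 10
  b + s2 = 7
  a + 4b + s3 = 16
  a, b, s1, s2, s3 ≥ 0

Evaluate the objective at each vertex of the feasible region:
  z(0, 0) = 0
  z(10, 0) = 80
  z(10, 1.5) = 74
  z(0, 4) = -16  ←
The minimum is at a = 0, b = 4.

a = 0, b = 4, z = -16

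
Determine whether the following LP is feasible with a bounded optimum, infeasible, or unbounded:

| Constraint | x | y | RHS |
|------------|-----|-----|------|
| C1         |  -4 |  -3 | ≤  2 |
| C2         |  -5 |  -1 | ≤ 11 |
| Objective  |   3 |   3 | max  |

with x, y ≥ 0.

Unbounded (objective can increase without bound)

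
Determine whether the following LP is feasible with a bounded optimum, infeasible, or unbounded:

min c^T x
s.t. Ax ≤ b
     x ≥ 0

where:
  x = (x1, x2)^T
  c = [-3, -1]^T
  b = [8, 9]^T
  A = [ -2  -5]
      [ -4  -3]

Unbounded (objective can decrease without bound)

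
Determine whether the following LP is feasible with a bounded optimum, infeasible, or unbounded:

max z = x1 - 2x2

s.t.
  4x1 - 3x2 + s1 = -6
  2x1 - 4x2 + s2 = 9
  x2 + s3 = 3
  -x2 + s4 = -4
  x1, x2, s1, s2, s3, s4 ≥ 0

Infeasible (no feasible solution exists)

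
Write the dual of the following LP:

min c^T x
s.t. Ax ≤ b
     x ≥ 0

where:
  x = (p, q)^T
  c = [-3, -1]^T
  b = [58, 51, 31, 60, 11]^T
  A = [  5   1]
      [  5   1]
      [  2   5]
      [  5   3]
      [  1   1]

Primal min cᵀx s.t. Ax ≤ b, x ≥ 0  →  Dual max −bᵀy s.t. Aᵀy ≥ −c, y ≥ 0.

Maximize: z = -58y1 - 51y2 - 31y3 - 60y4 - 11y5

Subject to:
  5y1 + 5y2 + 2y3 + 5y4 + y5 ≥ 3
  y1 + y2 + 5y3 + 3y4 + y5 ≥ 1
  y1, y2, y3, y4, y5 ≥ 0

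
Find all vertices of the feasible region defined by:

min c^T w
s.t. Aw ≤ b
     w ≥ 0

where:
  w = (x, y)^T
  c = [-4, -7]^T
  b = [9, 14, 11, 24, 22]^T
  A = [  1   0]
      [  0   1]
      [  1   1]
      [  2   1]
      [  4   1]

(0, 0), (5.5, 0), (3.667, 7.333), (0, 11)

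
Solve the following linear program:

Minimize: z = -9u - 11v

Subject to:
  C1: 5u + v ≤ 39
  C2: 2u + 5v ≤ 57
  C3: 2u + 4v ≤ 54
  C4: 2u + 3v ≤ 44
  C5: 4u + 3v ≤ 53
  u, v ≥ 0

Evaluate the objective at each vertex of the feasible region:
  z(0, 0) = 0
  z(7.8, 0) = -70.2
  z(6, 9) = -153  ←
  z(0, 11.4) = -125.4
The minimum is at u = 6, v = 9.

u = 6, v = 9, z = -153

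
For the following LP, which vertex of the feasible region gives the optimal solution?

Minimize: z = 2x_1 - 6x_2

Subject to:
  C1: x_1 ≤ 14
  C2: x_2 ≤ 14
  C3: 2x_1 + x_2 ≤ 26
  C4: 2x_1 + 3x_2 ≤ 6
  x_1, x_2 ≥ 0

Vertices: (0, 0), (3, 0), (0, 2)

Evaluate the objective at each vertex of the feasible region:
  z(0, 0) = 0
  z(3, 0) = 6
  z(0, 2) = -12  ←
The minimum is at x_1 = 0, x_2 = 2.

(0, 2)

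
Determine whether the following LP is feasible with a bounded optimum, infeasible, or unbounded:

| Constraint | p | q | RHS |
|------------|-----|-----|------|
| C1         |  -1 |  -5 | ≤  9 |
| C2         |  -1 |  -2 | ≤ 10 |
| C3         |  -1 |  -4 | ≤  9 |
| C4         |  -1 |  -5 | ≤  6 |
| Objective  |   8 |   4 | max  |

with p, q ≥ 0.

Unbounded (objective can increase without bound)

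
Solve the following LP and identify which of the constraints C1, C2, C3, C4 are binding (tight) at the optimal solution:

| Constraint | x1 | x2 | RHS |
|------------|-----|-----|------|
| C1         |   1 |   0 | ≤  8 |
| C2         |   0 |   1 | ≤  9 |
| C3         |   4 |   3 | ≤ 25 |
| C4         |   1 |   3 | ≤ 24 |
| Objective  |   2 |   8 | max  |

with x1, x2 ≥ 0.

At x1 = 0, x2 = 8, compute slack b - a·x for each constraint:
  C1: 8 − 0 = 8  (slack)
  C2: 9 − 8 = 1  (slack)
  C3: 25 − 24 = 1  (slack)
  C4: 24 − 24 = 0  (binding)

Optimal: x1 = 0, x2 = 8
Binding: C4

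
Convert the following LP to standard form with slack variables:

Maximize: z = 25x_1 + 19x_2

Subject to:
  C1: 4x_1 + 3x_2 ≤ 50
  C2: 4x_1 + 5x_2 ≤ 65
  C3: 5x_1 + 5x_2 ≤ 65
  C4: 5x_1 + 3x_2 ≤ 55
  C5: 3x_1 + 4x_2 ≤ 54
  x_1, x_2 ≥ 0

max z = 25x_1 + 19x_2

s.t.
  4x_1 + 3x_2 + s1 = 50
  4x_1 + 5x_2 + s2 = 65
  5x_1 + 5x_2 + s3 = 65
  5x_1 + 3x_2 + s4 = 55
  3x_1 + 4x_2 + s5 = 54
  x_1, x_2, s1, s2, s3, s4, s5 ≥ 0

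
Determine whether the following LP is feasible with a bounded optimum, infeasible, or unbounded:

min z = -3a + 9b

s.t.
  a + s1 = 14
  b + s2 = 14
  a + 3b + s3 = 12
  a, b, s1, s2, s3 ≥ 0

Feasible with a bounded optimal solution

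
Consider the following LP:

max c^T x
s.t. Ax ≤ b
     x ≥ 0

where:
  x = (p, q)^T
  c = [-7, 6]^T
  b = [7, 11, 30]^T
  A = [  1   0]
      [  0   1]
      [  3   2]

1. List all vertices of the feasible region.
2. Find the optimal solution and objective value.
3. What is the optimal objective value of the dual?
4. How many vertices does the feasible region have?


1. (0, 0), (7, 0), (7, 4.5), (2.667, 11), (0, 11)
2. p = 0, q = 11, z = 66
3. 66
4. 5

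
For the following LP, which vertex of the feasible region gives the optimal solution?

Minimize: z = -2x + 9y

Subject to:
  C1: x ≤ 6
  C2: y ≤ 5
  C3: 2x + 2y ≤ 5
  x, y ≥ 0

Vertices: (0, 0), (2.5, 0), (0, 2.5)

Evaluate the objective at each vertex of the feasible region:
  z(0, 0) = 0
  z(2.5, 0) = -5  ←
  z(0, 2.5) = 22.5
The minimum is at x = 2.5, y = 0.

(2.5, 0)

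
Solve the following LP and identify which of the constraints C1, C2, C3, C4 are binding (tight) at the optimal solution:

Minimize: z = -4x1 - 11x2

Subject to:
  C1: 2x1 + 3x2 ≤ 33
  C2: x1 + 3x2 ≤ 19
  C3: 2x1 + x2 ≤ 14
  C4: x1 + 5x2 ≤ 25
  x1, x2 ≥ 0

At x1 = 5, x2 = 4, compute slack b - a·x for each constraint:
  C1: 33 − 22 = 11  (slack)
  C2: 19 − 17 = 2  (slack)
  C3: 14 − 14 = 0  (binding)
  C4: 25 − 25 = 0  (binding)

Optimal: x1 = 5, x2 = 4
Binding: C3, C4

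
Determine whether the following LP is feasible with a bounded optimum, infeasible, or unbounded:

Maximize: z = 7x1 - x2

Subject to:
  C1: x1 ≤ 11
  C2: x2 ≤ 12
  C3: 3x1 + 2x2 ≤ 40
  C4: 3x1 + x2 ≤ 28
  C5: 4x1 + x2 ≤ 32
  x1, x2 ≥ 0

Feasible with a bounded optimal solution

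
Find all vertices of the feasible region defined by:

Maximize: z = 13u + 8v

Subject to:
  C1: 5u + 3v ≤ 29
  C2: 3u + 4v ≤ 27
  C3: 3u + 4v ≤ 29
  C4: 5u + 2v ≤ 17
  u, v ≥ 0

(0, 0), (3.4, 0), (1, 6), (0, 6.75)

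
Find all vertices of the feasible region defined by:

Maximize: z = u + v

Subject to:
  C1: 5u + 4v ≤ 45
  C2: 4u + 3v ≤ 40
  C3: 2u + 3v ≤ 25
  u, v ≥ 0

(0, 0), (9, 0), (5, 5), (0, 8.333)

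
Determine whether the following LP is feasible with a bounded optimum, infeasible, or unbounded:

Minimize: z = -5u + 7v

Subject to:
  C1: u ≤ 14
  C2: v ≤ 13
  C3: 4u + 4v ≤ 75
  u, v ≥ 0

Feasible with a bounded optimal solution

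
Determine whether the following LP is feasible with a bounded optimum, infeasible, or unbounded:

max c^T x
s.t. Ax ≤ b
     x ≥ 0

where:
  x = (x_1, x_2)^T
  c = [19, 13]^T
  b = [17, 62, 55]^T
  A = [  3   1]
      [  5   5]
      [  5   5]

Feasible with a bounded optimal solution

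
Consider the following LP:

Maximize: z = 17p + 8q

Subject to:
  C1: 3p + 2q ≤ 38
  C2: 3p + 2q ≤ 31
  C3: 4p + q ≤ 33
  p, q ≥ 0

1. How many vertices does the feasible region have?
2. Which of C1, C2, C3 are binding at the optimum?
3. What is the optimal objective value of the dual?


1. 4
2. C2, C3
3. 159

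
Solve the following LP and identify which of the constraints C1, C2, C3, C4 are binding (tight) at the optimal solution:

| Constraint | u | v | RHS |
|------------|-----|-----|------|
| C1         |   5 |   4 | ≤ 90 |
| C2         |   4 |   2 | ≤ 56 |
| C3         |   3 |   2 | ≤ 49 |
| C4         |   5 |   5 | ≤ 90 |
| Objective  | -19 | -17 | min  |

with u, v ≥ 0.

At u = 10, v = 8, compute slack b - a·x for each constraint:
  C1: 90 − 82 = 8  (slack)
  C2: 56 − 56 = 0  (binding)
  C3: 49 − 46 = 3  (slack)
  C4: 90 − 90 = 0  (binding)

Optimal: u = 10, v = 8
Binding: C2, C4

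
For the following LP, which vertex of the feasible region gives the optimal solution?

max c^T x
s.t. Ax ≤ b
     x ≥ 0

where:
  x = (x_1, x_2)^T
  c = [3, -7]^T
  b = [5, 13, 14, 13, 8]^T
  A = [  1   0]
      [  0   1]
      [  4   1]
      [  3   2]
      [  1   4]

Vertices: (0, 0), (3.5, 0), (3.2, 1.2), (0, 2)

Evaluate the objective at each vertex of the feasible region:
  z(0, 0) = 0
  z(3.5, 0) = 10.5  ←
  z(3.2, 1.2) = 1.2
  z(0, 2) = -14
The maximum is at x_1 = 3.5, x_2 = 0.

(3.5, 0)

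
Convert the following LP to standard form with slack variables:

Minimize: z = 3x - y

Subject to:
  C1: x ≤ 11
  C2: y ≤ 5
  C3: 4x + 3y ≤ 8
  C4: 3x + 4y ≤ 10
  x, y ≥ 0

min z = 3x - y

s.t.
  x + s1 = 11
  y + s2 = 5
  4x + 3y + s3 = 8
  3x + 4y + s4 = 10
  x, y, s1, s2, s3, s4 ≥ 0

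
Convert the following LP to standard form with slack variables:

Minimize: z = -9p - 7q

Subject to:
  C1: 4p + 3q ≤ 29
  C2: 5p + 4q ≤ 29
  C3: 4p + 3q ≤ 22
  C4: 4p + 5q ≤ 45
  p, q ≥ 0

min z = -9p - 7q

s.t.
  4p + 3q + s1 = 29
  5p + 4q + s2 = 29
  4p + 3q + s3 = 22
  4p + 5q + s4 = 45
  p, q, s1, s2, s3, s4 ≥ 0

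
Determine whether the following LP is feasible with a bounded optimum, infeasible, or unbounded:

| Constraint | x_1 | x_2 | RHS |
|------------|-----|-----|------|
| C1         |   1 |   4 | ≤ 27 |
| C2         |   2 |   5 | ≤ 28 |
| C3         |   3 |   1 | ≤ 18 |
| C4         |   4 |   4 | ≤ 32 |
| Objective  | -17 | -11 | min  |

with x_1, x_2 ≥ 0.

Feasible with a bounded optimal solution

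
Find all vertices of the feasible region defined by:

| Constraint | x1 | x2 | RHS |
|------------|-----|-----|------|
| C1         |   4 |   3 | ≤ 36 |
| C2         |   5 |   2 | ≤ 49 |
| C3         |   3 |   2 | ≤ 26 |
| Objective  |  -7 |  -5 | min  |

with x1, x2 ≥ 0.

(0, 0), (8.667, 0), (6, 4), (0, 12)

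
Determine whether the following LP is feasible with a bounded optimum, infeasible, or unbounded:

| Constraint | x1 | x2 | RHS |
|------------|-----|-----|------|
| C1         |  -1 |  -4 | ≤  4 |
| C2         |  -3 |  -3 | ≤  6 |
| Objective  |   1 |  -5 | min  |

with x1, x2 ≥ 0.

Unbounded (objective can decrease without bound)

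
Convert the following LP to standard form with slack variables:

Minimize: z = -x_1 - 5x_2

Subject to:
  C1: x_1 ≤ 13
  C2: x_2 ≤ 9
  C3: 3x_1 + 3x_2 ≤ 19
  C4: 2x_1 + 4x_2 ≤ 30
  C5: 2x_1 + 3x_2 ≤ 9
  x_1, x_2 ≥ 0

min z = -x_1 - 5x_2

s.t.
  x_1 + s1 = 13
  x_2 + s2 = 9
  3x_1 + 3x_2 + s3 = 19
  2x_1 + 4x_2 + s4 = 30
  2x_1 + 3x_2 + s5 = 9
  x_1, x_2, s1, s2, s3, s4, s5 ≥ 0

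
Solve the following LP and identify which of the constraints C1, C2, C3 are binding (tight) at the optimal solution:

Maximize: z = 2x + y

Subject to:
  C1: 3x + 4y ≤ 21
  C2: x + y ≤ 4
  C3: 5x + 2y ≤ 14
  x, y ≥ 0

At x = 2, y = 2, compute slack b - a·x for each constraint:
  C1: 21 − 14 = 7  (slack)
  C2: 4 − 4 = 0  (binding)
  C3: 14 − 14 = 0  (binding)

Optimal: x = 2, y = 2
Binding: C2, C3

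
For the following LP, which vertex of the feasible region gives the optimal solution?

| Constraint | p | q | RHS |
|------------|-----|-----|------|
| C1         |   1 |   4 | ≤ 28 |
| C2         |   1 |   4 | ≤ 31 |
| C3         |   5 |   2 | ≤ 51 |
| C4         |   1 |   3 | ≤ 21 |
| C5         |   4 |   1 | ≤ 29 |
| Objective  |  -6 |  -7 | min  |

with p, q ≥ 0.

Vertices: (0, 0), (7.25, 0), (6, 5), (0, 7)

Evaluate the objective at each vertex of the feasible region:
  z(0, 0) = 0
  z(7.25, 0) = -43.5
  z(6, 5) = -71  ←
  z(0, 7) = -49
The minimum is at p = 6, q = 5.

(6, 5)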